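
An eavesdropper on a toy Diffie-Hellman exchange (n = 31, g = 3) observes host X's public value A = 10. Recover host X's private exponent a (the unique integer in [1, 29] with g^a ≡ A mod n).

14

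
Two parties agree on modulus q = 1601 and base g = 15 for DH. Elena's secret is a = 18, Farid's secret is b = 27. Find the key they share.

490

Farid sends B = g^b mod q = 15^27 mod 1601.
15^1 ≡ 15 (mod 1601)
15^2 = (15^1)^2 ≡ 15^2 = 225 ≡ 225 (mod 1601)
15^4 = (15^2)^2 ≡ 225^2 = 50625 ≡ 994 (mod 1601)
15^8 = (15^4)^2 ≡ 994^2 = 988036 ≡ 219 (mod 1601)
15^16 = (15^8)^2 ≡ 219^2 = 47961 ≡ 1532 (mod 1601)
15^27 = 15^16 · 15^8 · 15^2 · 15^1 ≡ 1532 · 219 · 225 · 15 ≡ 230 (mod 1601).
So B = 230. Elena then computes K = B^a mod q = 230^18 mod 1601.
230^1 ≡ 230 (mod 1601)
230^2 = (230^1)^2 ≡ 230^2 = 52900 ≡ 67 (mod 1601)
230^4 = (230^2)^2 ≡ 67^2 = 4489 ≡ 1287 (mod 1601)
230^8 = (230^4)^2 ≡ 1287^2 = 1656369 ≡ 935 (mod 1601)
230^16 = (230^8)^2 ≡ 935^2 = 874225 ≡ 79 (mod 1601)
230^18 = 230^16 · 230^2 ≡ 79 · 67 ≡ 490 (mod 1601).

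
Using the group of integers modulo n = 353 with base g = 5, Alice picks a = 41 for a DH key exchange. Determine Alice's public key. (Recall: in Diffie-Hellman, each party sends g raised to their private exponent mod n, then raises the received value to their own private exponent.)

170

Public value = 5^41 mod 353.
5^1 ≡ 5 (mod 353)
5^2 = (5^1)^2 ≡ 5^2 = 25 ≡ 25 (mod 353)
5^4 = (5^2)^2 ≡ 25^2 = 625 ≡ 272 (mod 353)
5^8 = (5^4)^2 ≡ 272^2 = 73984 ≡ 207 (mod 353)
5^16 = (5^8)^2 ≡ 207^2 = 42849 ≡ 136 (mod 353)
5^32 = (5^16)^2 ≡ 136^2 = 18496 ≡ 140 (mod 353)
5^41 = 5^32 · 5^8 · 5^1 ≡ 140 · 207 · 5 ≡ 170 (mod 353).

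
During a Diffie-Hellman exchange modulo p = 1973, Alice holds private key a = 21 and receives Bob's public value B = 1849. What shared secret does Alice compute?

Shared key K = 1849^21 mod 1973.
1849^1 ≡ 1849 (mod 1973)
1849^2 = (1849^1)^2 ≡ 1849^2 = 3418801 ≡ 1565 (mod 1973)
1849^4 = (1849^2)^2 ≡ 1565^2 = 2449225 ≡ 732 (mod 1973)
1849^8 = (1849^4)^2 ≡ 732^2 = 535824 ≡ 1141 (mod 1973)
1849^16 = (1849^8)^2 ≡ 1141^2 = 1301881 ≡ 1674 (mod 1973)
1849^21 = 1849^16 · 1849^4 · 1849^1 ≡ 1674 · 732 · 1849 ≡ 1017 (mod 1973).

1017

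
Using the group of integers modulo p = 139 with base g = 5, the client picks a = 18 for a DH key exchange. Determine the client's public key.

Public value = 5^{18} \pmod{139}.
5^1 ≡ 5 (mod 139)
5^2 = (5^1)^2 ≡ 5^2 = 25 ≡ 25 (mod 139)
5^4 = (5^2)^2 ≡ 25^2 = 625 ≡ 69 (mod 139)
5^8 = (5^4)^2 ≡ 69^2 = 4761 ≡ 35 (mod 139)
5^16 = (5^8)^2 ≡ 35^2 = 1225 ≡ 113 (mod 139)
5^18 = 5^16 · 5^2 ≡ 113 · 25 ≡ 45 (mod 139).

45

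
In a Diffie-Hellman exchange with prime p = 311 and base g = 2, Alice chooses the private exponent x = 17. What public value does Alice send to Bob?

Public value = 2^17 (mod 311).
2^1 ≡ 2 (mod 311)
2^2 = (2^1)^2 ≡ 2^2 = 4 ≡ 4 (mod 311)
2^4 = (2^2)^2 ≡ 4^2 = 16 ≡ 16 (mod 311)
2^8 = (2^4)^2 ≡ 16^2 = 256 ≡ 256 (mod 311)
2^16 = (2^8)^2 ≡ 256^2 = 65536 ≡ 226 (mod 311)
2^17 = 2^16 · 2^1 ≡ 226 · 2 ≡ 141 (mod 311).

141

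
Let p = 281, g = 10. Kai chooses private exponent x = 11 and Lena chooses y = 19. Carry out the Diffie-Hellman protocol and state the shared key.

Lena sends B = g^y mod p = 10^19 mod 281.
10^1 ≡ 10 (mod 281)
10^2 = (10^1)^2 ≡ 10^2 = 100 ≡ 100 (mod 281)
10^4 = (10^2)^2 ≡ 100^2 = 10000 ≡ 165 (mod 281)
10^8 = (10^4)^2 ≡ 165^2 = 27225 ≡ 249 (mod 281)
10^16 = (10^8)^2 ≡ 249^2 = 62001 ≡ 181 (mod 281)
10^19 = 10^16 · 10^2 · 10^1 ≡ 181 · 100 · 10 ≡ 36 (mod 281).
So B = 36. Kai then computes K = B^x mod p = 36^11 mod 281.
36^1 ≡ 36 (mod 281)
36^2 = (36^1)^2 ≡ 36^2 = 1296 ≡ 172 (mod 281)
36^4 = (36^2)^2 ≡ 172^2 = 29584 ≡ 79 (mod 281)
36^8 = (36^4)^2 ≡ 79^2 = 6241 ≡ 59 (mod 281)
36^11 = 36^8 · 36^2 · 36^1 ≡ 59 · 172 · 36 ≡ 28 (mod 281).

28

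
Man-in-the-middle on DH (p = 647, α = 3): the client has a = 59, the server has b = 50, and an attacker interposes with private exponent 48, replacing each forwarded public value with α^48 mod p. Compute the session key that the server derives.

220

The server receives an attacker's public value M = 3^48 mod 647 instead of the honest one.
3^1 ≡ 3 (mod 647)
3^2 = (3^1)^2 ≡ 3^2 = 9 ≡ 9 (mod 647)
3^4 = (3^2)^2 ≡ 9^2 = 81 ≡ 81 (mod 647)
3^8 = (3^4)^2 ≡ 81^2 = 6561 ≡ 91 (mod 647)
3^16 = (3^8)^2 ≡ 91^2 = 8281 ≡ 517 (mod 647)
3^32 = (3^16)^2 ≡ 517^2 = 267289 ≡ 78 (mod 647)
3^48 = 3^32 · 3^16 ≡ 78 · 517 ≡ 212 (mod 647).
So M = 212. The server computes K = M^50 mod 647.
212^1 ≡ 212 (mod 647)
212^2 = (212^1)^2 ≡ 212^2 = 44944 ≡ 301 (mod 647)
212^4 = (212^2)^2 ≡ 301^2 = 90601 ≡ 21 (mod 647)
212^8 = (212^4)^2 ≡ 21^2 = 441 ≡ 441 (mod 647)
212^16 = (212^8)^2 ≡ 441^2 = 194481 ≡ 381 (mod 647)
212^32 = (212^16)^2 ≡ 381^2 = 145161 ≡ 233 (mod 647)
212^50 = 212^32 · 212^16 · 212^2 ≡ 233 · 381 · 301 ≡ 220 (mod 647).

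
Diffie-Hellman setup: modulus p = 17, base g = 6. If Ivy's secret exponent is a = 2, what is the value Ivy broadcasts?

2

Public value = 6^2 mod 17.
6^1 ≡ 6 (mod 17)
6^2 = (6^1)^2 ≡ 6^2 = 36 ≡ 2 (mod 17)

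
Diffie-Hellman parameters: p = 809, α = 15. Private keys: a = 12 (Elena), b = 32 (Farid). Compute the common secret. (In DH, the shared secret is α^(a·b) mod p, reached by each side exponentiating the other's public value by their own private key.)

100

Elena sends A = α^a mod p = 15^12 mod 809.
15^1 ≡ 15 (mod 809)
15^2 = (15^1)^2 ≡ 15^2 = 225 ≡ 225 (mod 809)
15^4 = (15^2)^2 ≡ 225^2 = 50625 ≡ 467 (mod 809)
15^8 = (15^4)^2 ≡ 467^2 = 218089 ≡ 468 (mod 809)
15^12 = 15^8 · 15^4 ≡ 468 · 467 ≡ 126 (mod 809).
So A = 126. Farid then computes K = A^b mod p = 126^32 mod 809.
126^1 ≡ 126 (mod 809)
126^2 = (126^1)^2 ≡ 126^2 = 15876 ≡ 505 (mod 809)
126^4 = (126^2)^2 ≡ 505^2 = 255025 ≡ 190 (mod 809)
126^8 = (126^4)^2 ≡ 190^2 = 36100 ≡ 504 (mod 809)
126^16 = (126^8)^2 ≡ 504^2 = 254016 ≡ 799 (mod 809)
126^32 = (126^16)^2 ≡ 799^2 = 638401 ≡ 100 (mod 809)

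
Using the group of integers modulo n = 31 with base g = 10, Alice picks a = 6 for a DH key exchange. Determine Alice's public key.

Public value = 10^6 (mod 31).
10^1 ≡ 10 (mod 31)
10^2 = (10^1)^2 ≡ 10^2 = 100 ≡ 7 (mod 31)
10^4 = (10^2)^2 ≡ 7^2 = 49 ≡ 18 (mod 31)
10^6 = 10^4 · 10^2 ≡ 18 · 7 ≡ 2 (mod 31).

2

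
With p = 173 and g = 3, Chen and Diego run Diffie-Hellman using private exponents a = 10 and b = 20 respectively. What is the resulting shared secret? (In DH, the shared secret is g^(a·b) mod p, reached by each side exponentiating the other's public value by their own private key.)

60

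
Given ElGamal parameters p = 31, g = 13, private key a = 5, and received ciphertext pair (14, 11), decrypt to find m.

Shared mask s = c₁^a mod p = 14^5 mod 31.
14^1 ≡ 14 (mod 31)
14^2 = (14^1)^2 ≡ 14^2 = 196 ≡ 10 (mod 31)
14^4 = (14^2)^2 ≡ 10^2 = 100 ≡ 7 (mod 31)
14^5 = 14^4 · 14^1 ≡ 7 · 14 ≡ 5 (mod 31).
So s = 5; s⁻¹ ≡ 25 (mod 31).
m = c₂ · s⁻¹ mod 31 = 11 · 25 mod 31 = 27.

27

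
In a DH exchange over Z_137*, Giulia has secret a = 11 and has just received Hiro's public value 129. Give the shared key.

69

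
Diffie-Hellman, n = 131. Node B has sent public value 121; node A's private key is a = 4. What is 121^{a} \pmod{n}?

44

Shared key K = 121^4 mod 131.
121^1 ≡ 121 (mod 131)
121^2 = (121^1)^2 ≡ 121^2 = 14641 ≡ 100 (mod 131)
121^4 = (121^2)^2 ≡ 100^2 = 10000 ≡ 44 (mod 131)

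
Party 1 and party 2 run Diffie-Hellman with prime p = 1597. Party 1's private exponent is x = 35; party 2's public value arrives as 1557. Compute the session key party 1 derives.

173

Shared key K = 1557^35 mod 1597.
1557^1 ≡ 1557 (mod 1597)
1557^2 = (1557^1)^2 ≡ 1557^2 = 2424249 ≡ 3 (mod 1597)
1557^4 = (1557^2)^2 ≡ 3^2 = 9 ≡ 9 (mod 1597)
1557^8 = (1557^4)^2 ≡ 9^2 = 81 ≡ 81 (mod 1597)
1557^16 = (1557^8)^2 ≡ 81^2 = 6561 ≡ 173 (mod 1597)
1557^32 = (1557^16)^2 ≡ 173^2 = 29929 ≡ 1183 (mod 1597)
1557^35 = 1557^32 · 1557^2 · 1557^1 ≡ 1183 · 3 · 1557 ≡ 173 (mod 1597).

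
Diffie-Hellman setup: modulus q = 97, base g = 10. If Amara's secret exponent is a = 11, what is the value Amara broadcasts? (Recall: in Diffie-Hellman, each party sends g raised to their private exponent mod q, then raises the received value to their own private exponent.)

5

Public value = 10^11 mod 97.
10^1 ≡ 10 (mod 97)
10^2 = (10^1)^2 ≡ 10^2 = 100 ≡ 3 (mod 97)
10^4 = (10^2)^2 ≡ 3^2 = 9 ≡ 9 (mod 97)
10^8 = (10^4)^2 ≡ 9^2 = 81 ≡ 81 (mod 97)
10^11 = 10^8 · 10^2 · 10^1 ≡ 81 · 3 · 10 ≡ 5 (mod 97).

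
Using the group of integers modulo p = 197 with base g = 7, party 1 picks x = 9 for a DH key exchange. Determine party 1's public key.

127

Public value = 7^{9} \pmod{197}.
7^1 ≡ 7 (mod 197)
7^2 = (7^1)^2 ≡ 7^2 = 49 ≡ 49 (mod 197)
7^4 = (7^2)^2 ≡ 49^2 = 2401 ≡ 37 (mod 197)
7^8 = (7^4)^2 ≡ 37^2 = 1369 ≡ 187 (mod 197)
7^9 = 7^8 · 7^1 ≡ 187 · 7 ≡ 127 (mod 197).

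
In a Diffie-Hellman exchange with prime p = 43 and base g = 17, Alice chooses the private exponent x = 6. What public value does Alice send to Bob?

35

Public value = 17^6 mod 43.
17^1 ≡ 17 (mod 43)
17^2 = (17^1)^2 ≡ 17^2 = 289 ≡ 31 (mod 43)
17^4 = (17^2)^2 ≡ 31^2 = 961 ≡ 15 (mod 43)
17^6 = 17^4 · 17^2 ≡ 15 · 31 ≡ 35 (mod 43).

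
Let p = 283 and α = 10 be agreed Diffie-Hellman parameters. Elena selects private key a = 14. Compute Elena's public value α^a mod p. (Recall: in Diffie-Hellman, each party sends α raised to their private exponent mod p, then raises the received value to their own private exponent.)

103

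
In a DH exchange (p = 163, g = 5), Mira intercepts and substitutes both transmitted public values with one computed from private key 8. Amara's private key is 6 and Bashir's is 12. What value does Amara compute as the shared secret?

Amara receives Mira's public value M = 5^8 mod 163 instead of the honest one.
5^1 ≡ 5 (mod 163)
5^2 = (5^1)^2 ≡ 5^2 = 25 ≡ 25 (mod 163)
5^4 = (5^2)^2 ≡ 25^2 = 625 ≡ 136 (mod 163)
5^8 = (5^4)^2 ≡ 136^2 = 18496 ≡ 77 (mod 163)
So M = 77. Amara computes K = M^6 mod 163.
77^1 ≡ 77 (mod 163)
77^2 = (77^1)^2 ≡ 77^2 = 5929 ≡ 61 (mod 163)
77^4 = (77^2)^2 ≡ 61^2 = 3721 ≡ 135 (mod 163)
77^6 = 77^4 · 77^2 ≡ 135 · 61 ≡ 85 (mod 163).

85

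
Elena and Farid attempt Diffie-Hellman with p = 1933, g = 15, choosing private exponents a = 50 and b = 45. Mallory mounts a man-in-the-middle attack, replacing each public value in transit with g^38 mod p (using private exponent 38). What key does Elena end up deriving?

1177

Elena receives Mallory's public value M = 15^38 mod 1933 instead of the honest one.
15^1 ≡ 15 (mod 1933)
15^2 = (15^1)^2 ≡ 15^2 = 225 ≡ 225 (mod 1933)
15^4 = (15^2)^2 ≡ 225^2 = 50625 ≡ 367 (mod 1933)
15^8 = (15^4)^2 ≡ 367^2 = 134689 ≡ 1312 (mod 1933)
15^16 = (15^8)^2 ≡ 1312^2 = 1721344 ≡ 974 (mod 1933)
15^32 = (15^16)^2 ≡ 974^2 = 948676 ≡ 1506 (mod 1933)
15^38 = 15^32 · 15^4 · 15^2 ≡ 1506 · 367 · 225 ≡ 328 (mod 1933).
So M = 328. Elena computes K = M^50 mod 1933.
328^1 ≡ 328 (mod 1933)
328^2 = (328^1)^2 ≡ 328^2 = 107584 ≡ 1269 (mod 1933)
328^4 = (328^2)^2 ≡ 1269^2 = 1610361 ≡ 172 (mod 1933)
328^8 = (328^4)^2 ≡ 172^2 = 29584 ≡ 589 (mod 1933)
328^16 = (328^8)^2 ≡ 589^2 = 346921 ≡ 914 (mod 1933)
328^32 = (328^16)^2 ≡ 914^2 = 835396 ≡ 340 (mod 1933)
328^50 = 328^32 · 328^16 · 328^2 ≡ 340 · 914 · 1269 ≡ 1177 (mod 1933).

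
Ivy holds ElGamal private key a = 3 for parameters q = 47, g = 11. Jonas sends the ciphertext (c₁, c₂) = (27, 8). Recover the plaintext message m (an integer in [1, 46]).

18

Shared mask s = c₁^a mod q = 27^3 mod 47.
27^1 ≡ 27 (mod 47)
27^2 = (27^1)^2 ≡ 27^2 = 729 ≡ 24 (mod 47)
27^3 = 27^2 · 27^1 ≡ 24 · 27 ≡ 37 (mod 47).
So s = 37; s⁻¹ ≡ 14 (mod 47).
m = c₂ · s⁻¹ mod 47 = 8 · 14 mod 47 = 18.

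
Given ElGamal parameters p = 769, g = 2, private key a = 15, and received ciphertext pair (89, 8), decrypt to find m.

Shared mask s = c₁^a mod p = 89^15 mod 769.
89^1 ≡ 89 (mod 769)
89^2 = (89^1)^2 ≡ 89^2 = 7921 ≡ 231 (mod 769)
89^4 = (89^2)^2 ≡ 231^2 = 53361 ≡ 300 (mod 769)
89^8 = (89^4)^2 ≡ 300^2 = 90000 ≡ 27 (mod 769)
89^15 = 89^8 · 89^4 · 89^2 · 89^1 ≡ 27 · 300 · 231 · 89 ≡ 181 (mod 769).
So s = 181; s⁻¹ ≡ 17 (mod 769).
m = c₂ · s⁻¹ mod 769 = 8 · 17 mod 769 = 136.

136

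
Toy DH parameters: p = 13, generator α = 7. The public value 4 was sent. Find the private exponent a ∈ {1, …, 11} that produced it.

10

Try successive powers of 7 modulo 13:
7^1 ≡ 7
7^2 ≡ 10
7^3 ≡ 5
7^4 ≡ 9
7^5 ≡ 11
7^6 ≡ 12
7^7 ≡ 6
7^8 ≡ 3
7^9 ≡ 8
7^10 ≡ 4
Found: a = 10.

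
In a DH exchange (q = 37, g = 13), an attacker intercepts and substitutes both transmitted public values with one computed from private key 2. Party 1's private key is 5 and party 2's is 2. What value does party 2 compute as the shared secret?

Party 2 receives an attacker's public value M = 13^2 mod 37 instead of the honest one.
13^1 ≡ 13 (mod 37)
13^2 = (13^1)^2 ≡ 13^2 = 169 ≡ 21 (mod 37)
So M = 21. Party 2 computes K = M^2 mod 37.
21^1 ≡ 21 (mod 37)
21^2 = (21^1)^2 ≡ 21^2 = 441 ≡ 34 (mod 37)

34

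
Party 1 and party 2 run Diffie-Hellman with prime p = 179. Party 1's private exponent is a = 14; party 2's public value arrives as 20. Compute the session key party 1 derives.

4

Shared key K = 20^14 mod 179.
20^1 ≡ 20 (mod 179)
20^2 = (20^1)^2 ≡ 20^2 = 400 ≡ 42 (mod 179)
20^4 = (20^2)^2 ≡ 42^2 = 1764 ≡ 153 (mod 179)
20^8 = (20^4)^2 ≡ 153^2 = 23409 ≡ 139 (mod 179)
20^14 = 20^8 · 20^4 · 20^2 ≡ 139 · 153 · 42 ≡ 4 (mod 179).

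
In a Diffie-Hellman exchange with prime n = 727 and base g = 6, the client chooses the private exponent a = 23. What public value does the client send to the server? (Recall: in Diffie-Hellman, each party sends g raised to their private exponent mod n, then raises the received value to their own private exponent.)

Public value = 6^23 mod 727.
6^1 ≡ 6 (mod 727)
6^2 = (6^1)^2 ≡ 6^2 = 36 ≡ 36 (mod 727)
6^4 = (6^2)^2 ≡ 36^2 = 1296 ≡ 569 (mod 727)
6^8 = (6^4)^2 ≡ 569^2 = 323761 ≡ 246 (mod 727)
6^16 = (6^8)^2 ≡ 246^2 = 60516 ≡ 175 (mod 727)
6^23 = 6^16 · 6^4 · 6^2 · 6^1 ≡ 175 · 569 · 36 · 6 ≡ 632 (mod 727).

632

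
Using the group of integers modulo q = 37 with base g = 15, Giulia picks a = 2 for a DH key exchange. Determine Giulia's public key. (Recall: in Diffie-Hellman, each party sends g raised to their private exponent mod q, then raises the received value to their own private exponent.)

Public value = 15^{2} \pmod{37}.
15^1 ≡ 15 (mod 37)
15^2 = (15^1)^2 ≡ 15^2 = 225 ≡ 3 (mod 37)

3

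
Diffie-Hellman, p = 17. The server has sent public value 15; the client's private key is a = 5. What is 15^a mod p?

2

Shared key K = 15^5 mod 17.
15^1 ≡ 15 (mod 17)
15^2 = (15^1)^2 ≡ 15^2 = 225 ≡ 4 (mod 17)
15^4 = (15^2)^2 ≡ 4^2 = 16 ≡ 16 (mod 17)
15^5 = 15^4 · 15^1 ≡ 16 · 15 ≡ 2 (mod 17).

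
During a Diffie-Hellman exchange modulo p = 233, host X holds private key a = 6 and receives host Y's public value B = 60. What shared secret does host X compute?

81

Shared key K = 60^6 mod 233.
60^1 ≡ 60 (mod 233)
60^2 = (60^1)^2 ≡ 60^2 = 3600 ≡ 105 (mod 233)
60^4 = (60^2)^2 ≡ 105^2 = 11025 ≡ 74 (mod 233)
60^6 = 60^4 · 60^2 ≡ 74 · 105 ≡ 81 (mod 233).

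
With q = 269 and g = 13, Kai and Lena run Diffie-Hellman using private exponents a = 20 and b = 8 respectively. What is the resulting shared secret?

5

Lena sends B = g^b mod q = 13^8 mod 269.
13^1 ≡ 13 (mod 269)
13^2 = (13^1)^2 ≡ 13^2 = 169 ≡ 169 (mod 269)
13^4 = (13^2)^2 ≡ 169^2 = 28561 ≡ 47 (mod 269)
13^8 = (13^4)^2 ≡ 47^2 = 2209 ≡ 57 (mod 269)
So B = 57. Kai then computes K = B^a mod q = 57^20 mod 269.
57^1 ≡ 57 (mod 269)
57^2 = (57^1)^2 ≡ 57^2 = 3249 ≡ 21 (mod 269)
57^4 = (57^2)^2 ≡ 21^2 = 441 ≡ 172 (mod 269)
57^8 = (57^4)^2 ≡ 172^2 = 29584 ≡ 263 (mod 269)
57^16 = (57^8)^2 ≡ 263^2 = 69169 ≡ 36 (mod 269)
57^20 = 57^16 · 57^4 ≡ 36 · 172 ≡ 5 (mod 269).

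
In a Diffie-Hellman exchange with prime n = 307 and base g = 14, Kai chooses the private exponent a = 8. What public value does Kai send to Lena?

146

Public value = 14^{8} \pmod{307}.
14^1 ≡ 14 (mod 307)
14^2 = (14^1)^2 ≡ 14^2 = 196 ≡ 196 (mod 307)
14^4 = (14^2)^2 ≡ 196^2 = 38416 ≡ 41 (mod 307)
14^8 = (14^4)^2 ≡ 41^2 = 1681 ≡ 146 (mod 307)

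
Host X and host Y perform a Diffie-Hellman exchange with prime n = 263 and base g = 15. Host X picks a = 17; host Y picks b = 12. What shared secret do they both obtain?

Host X sends A = g^a mod n = 15^17 mod 263.
15^1 ≡ 15 (mod 263)
15^2 = (15^1)^2 ≡ 15^2 = 225 ≡ 225 (mod 263)
15^4 = (15^2)^2 ≡ 225^2 = 50625 ≡ 129 (mod 263)
15^8 = (15^4)^2 ≡ 129^2 = 16641 ≡ 72 (mod 263)
15^16 = (15^8)^2 ≡ 72^2 = 5184 ≡ 187 (mod 263)
15^17 = 15^16 · 15^1 ≡ 187 · 15 ≡ 175 (mod 263).
So A = 175. Host Y then computes K = A^b mod n = 175^12 mod 263.
175^1 ≡ 175 (mod 263)
175^2 = (175^1)^2 ≡ 175^2 = 30625 ≡ 117 (mod 263)
175^4 = (175^2)^2 ≡ 117^2 = 13689 ≡ 13 (mod 263)
175^8 = (175^4)^2 ≡ 13^2 = 169 ≡ 169 (mod 263)
175^12 = 175^8 · 175^4 ≡ 169 · 13 ≡ 93 (mod 263).

93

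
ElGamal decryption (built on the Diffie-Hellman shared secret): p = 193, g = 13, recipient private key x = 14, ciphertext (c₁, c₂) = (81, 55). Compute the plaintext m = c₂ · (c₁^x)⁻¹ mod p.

138

Shared mask s = c₁^x mod p = 81^14 mod 193.
81^1 ≡ 81 (mod 193)
81^2 = (81^1)^2 ≡ 81^2 = 6561 ≡ 192 (mod 193)
81^4 = (81^2)^2 ≡ 192^2 = 36864 ≡ 1 (mod 193)
81^8 = (81^4)^2 ≡ 1^2 = 1 ≡ 1 (mod 193)
81^14 = 81^8 · 81^4 · 81^2 ≡ 1 · 1 · 192 ≡ 192 (mod 193).
So s = 192; s⁻¹ ≡ 192 (mod 193).
m = c₂ · s⁻¹ mod 193 = 55 · 192 mod 193 = 138.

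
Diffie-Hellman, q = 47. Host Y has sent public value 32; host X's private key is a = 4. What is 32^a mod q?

Shared key K = 32^4 mod 47.
32^1 ≡ 32 (mod 47)
32^2 = (32^1)^2 ≡ 32^2 = 1024 ≡ 37 (mod 47)
32^4 = (32^2)^2 ≡ 37^2 = 1369 ≡ 6 (mod 47)

6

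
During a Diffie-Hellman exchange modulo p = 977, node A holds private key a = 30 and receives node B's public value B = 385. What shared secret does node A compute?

Shared key K = 385^30 mod 977.
385^1 ≡ 385 (mod 977)
385^2 = (385^1)^2 ≡ 385^2 = 148225 ≡ 698 (mod 977)
385^4 = (385^2)^2 ≡ 698^2 = 487204 ≡ 658 (mod 977)
385^8 = (385^4)^2 ≡ 658^2 = 432964 ≡ 153 (mod 977)
385^16 = (385^8)^2 ≡ 153^2 = 23409 ≡ 938 (mod 977)
385^30 = 385^16 · 385^8 · 385^4 · 385^2 ≡ 938 · 153 · 658 · 698 ≡ 877 (mod 977).

877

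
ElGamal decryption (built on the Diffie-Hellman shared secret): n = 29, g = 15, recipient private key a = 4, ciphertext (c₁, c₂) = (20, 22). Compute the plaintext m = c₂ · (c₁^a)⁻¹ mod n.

Shared mask s = c₁^a mod n = 20^4 mod 29.
20^1 ≡ 20 (mod 29)
20^2 = (20^1)^2 ≡ 20^2 = 400 ≡ 23 (mod 29)
20^4 = (20^2)^2 ≡ 23^2 = 529 ≡ 7 (mod 29)
So s = 7; s⁻¹ ≡ 25 (mod 29).
m = c₂ · s⁻¹ mod 29 = 22 · 25 mod 29 = 28.

28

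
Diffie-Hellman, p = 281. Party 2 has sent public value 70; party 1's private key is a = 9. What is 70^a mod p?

126

Shared key K = 70^9 mod 281.
70^1 ≡ 70 (mod 281)
70^2 = (70^1)^2 ≡ 70^2 = 4900 ≡ 123 (mod 281)
70^4 = (70^2)^2 ≡ 123^2 = 15129 ≡ 236 (mod 281)
70^8 = (70^4)^2 ≡ 236^2 = 55696 ≡ 58 (mod 281)
70^9 = 70^8 · 70^1 ≡ 58 · 70 ≡ 126 (mod 281).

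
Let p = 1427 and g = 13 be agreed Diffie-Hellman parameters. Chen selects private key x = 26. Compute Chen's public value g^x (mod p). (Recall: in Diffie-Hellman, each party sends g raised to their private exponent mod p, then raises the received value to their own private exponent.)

214

Public value = 13^26 (mod 1427).
13^1 ≡ 13 (mod 1427)
13^2 = (13^1)^2 ≡ 13^2 = 169 ≡ 169 (mod 1427)
13^4 = (13^2)^2 ≡ 169^2 = 28561 ≡ 21 (mod 1427)
13^8 = (13^4)^2 ≡ 21^2 = 441 ≡ 441 (mod 1427)
13^16 = (13^8)^2 ≡ 441^2 = 194481 ≡ 409 (mod 1427)
13^26 = 13^16 · 13^8 · 13^2 ≡ 409 · 441 · 169 ≡ 214 (mod 1427).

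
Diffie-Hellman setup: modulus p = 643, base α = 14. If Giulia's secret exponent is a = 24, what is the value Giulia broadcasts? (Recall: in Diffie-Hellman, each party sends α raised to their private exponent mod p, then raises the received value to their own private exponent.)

Public value = 14^24 mod 643.
14^1 ≡ 14 (mod 643)
14^2 = (14^1)^2 ≡ 14^2 = 196 ≡ 196 (mod 643)
14^4 = (14^2)^2 ≡ 196^2 = 38416 ≡ 479 (mod 643)
14^8 = (14^4)^2 ≡ 479^2 = 229441 ≡ 533 (mod 643)
14^16 = (14^8)^2 ≡ 533^2 = 284089 ≡ 526 (mod 643)
14^24 = 14^16 · 14^8 ≡ 526 · 533 ≡ 10 (mod 643).

10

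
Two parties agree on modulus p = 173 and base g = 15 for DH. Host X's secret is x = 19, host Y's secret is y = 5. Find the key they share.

25

Host X sends A = g^x mod p = 15^19 mod 173.
15^1 ≡ 15 (mod 173)
15^2 = (15^1)^2 ≡ 15^2 = 225 ≡ 52 (mod 173)
15^4 = (15^2)^2 ≡ 52^2 = 2704 ≡ 109 (mod 173)
15^8 = (15^4)^2 ≡ 109^2 = 11881 ≡ 117 (mod 173)
15^16 = (15^8)^2 ≡ 117^2 = 13689 ≡ 22 (mod 173)
15^19 = 15^16 · 15^2 · 15^1 ≡ 22 · 52 · 15 ≡ 33 (mod 173).
So A = 33. Host Y then computes K = A^y mod p = 33^5 mod 173.
33^1 ≡ 33 (mod 173)
33^2 = (33^1)^2 ≡ 33^2 = 1089 ≡ 51 (mod 173)
33^4 = (33^2)^2 ≡ 51^2 = 2601 ≡ 6 (mod 173)
33^5 = 33^4 · 33^1 ≡ 6 · 33 ≡ 25 (mod 173).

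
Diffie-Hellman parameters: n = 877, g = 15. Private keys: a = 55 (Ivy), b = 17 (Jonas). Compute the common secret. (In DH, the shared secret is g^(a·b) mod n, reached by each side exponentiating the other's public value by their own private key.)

Jonas sends B = g^b mod n = 15^17 mod 877.
15^1 ≡ 15 (mod 877)
15^2 = (15^1)^2 ≡ 15^2 = 225 ≡ 225 (mod 877)
15^4 = (15^2)^2 ≡ 225^2 = 50625 ≡ 636 (mod 877)
15^8 = (15^4)^2 ≡ 636^2 = 404496 ≡ 199 (mod 877)
15^16 = (15^8)^2 ≡ 199^2 = 39601 ≡ 136 (mod 877)
15^17 = 15^16 · 15^1 ≡ 136 · 15 ≡ 286 (mod 877).
So B = 286. Ivy then computes K = B^a mod n = 286^55 mod 877.
286^1 ≡ 286 (mod 877)
286^2 = (286^1)^2 ≡ 286^2 = 81796 ≡ 235 (mod 877)
286^4 = (286^2)^2 ≡ 235^2 = 55225 ≡ 851 (mod 877)
286^8 = (286^4)^2 ≡ 851^2 = 724201 ≡ 676 (mod 877)
286^16 = (286^8)^2 ≡ 676^2 = 456976 ≡ 59 (mod 877)
286^32 = (286^16)^2 ≡ 59^2 = 3481 ≡ 850 (mod 877)
286^55 = 286^32 · 286^16 · 286^4 · 286^2 · 286^1 ≡ 850 · 59 · 851 · 235 · 286 ≡ 540 (mod 877).

540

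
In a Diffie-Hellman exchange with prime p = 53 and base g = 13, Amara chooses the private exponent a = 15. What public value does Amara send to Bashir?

Public value = 13^15 mod 53.
13^1 ≡ 13 (mod 53)
13^2 = (13^1)^2 ≡ 13^2 = 169 ≡ 10 (mod 53)
13^4 = (13^2)^2 ≡ 10^2 = 100 ≡ 47 (mod 53)
13^8 = (13^4)^2 ≡ 47^2 = 2209 ≡ 36 (mod 53)
13^15 = 13^8 · 13^4 · 13^2 · 13^1 ≡ 36 · 47 · 10 · 13 ≡ 10 (mod 53).

10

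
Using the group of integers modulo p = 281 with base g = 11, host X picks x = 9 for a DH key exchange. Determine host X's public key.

Public value = 11^9 (mod 281).
11^1 ≡ 11 (mod 281)
11^2 = (11^1)^2 ≡ 11^2 = 121 ≡ 121 (mod 281)
11^4 = (11^2)^2 ≡ 121^2 = 14641 ≡ 29 (mod 281)
11^8 = (11^4)^2 ≡ 29^2 = 841 ≡ 279 (mod 281)
11^9 = 11^8 · 11^1 ≡ 279 · 11 ≡ 259 (mod 281).

259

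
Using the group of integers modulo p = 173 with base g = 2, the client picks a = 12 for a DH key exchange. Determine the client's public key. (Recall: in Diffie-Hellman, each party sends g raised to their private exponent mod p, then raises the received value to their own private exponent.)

Public value = 2^12 mod 173.
2^1 ≡ 2 (mod 173)
2^2 = (2^1)^2 ≡ 2^2 = 4 ≡ 4 (mod 173)
2^4 = (2^2)^2 ≡ 4^2 = 16 ≡ 16 (mod 173)
2^8 = (2^4)^2 ≡ 16^2 = 256 ≡ 83 (mod 173)
2^12 = 2^8 · 2^4 ≡ 83 · 16 ≡ 117 (mod 173).

117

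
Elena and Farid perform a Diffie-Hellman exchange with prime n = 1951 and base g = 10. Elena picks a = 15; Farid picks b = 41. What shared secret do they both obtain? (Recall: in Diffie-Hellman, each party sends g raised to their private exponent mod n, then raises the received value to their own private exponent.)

Farid sends B = g^b mod n = 10^41 mod 1951.
10^1 ≡ 10 (mod 1951)
10^2 = (10^1)^2 ≡ 10^2 = 100 ≡ 100 (mod 1951)
10^4 = (10^2)^2 ≡ 100^2 = 10000 ≡ 245 (mod 1951)
10^8 = (10^4)^2 ≡ 245^2 = 60025 ≡ 1495 (mod 1951)
10^16 = (10^8)^2 ≡ 1495^2 = 2235025 ≡ 1130 (mod 1951)
10^32 = (10^16)^2 ≡ 1130^2 = 1276900 ≡ 946 (mod 1951)
10^41 = 10^32 · 10^8 · 10^1 ≡ 946 · 1495 · 10 ≡ 1852 (mod 1951).
So B = 1852. Elena then computes K = B^a mod n = 1852^15 mod 1951.
1852^1 ≡ 1852 (mod 1951)
1852^2 = (1852^1)^2 ≡ 1852^2 = 3429904 ≡ 46 (mod 1951)
1852^4 = (1852^2)^2 ≡ 46^2 = 2116 ≡ 165 (mod 1951)
1852^8 = (1852^4)^2 ≡ 165^2 = 27225 ≡ 1862 (mod 1951)
1852^15 = 1852^8 · 1852^4 · 1852^2 · 1852^1 ≡ 1862 · 165 · 46 · 1852 ≡ 1063 (mod 1951).

1063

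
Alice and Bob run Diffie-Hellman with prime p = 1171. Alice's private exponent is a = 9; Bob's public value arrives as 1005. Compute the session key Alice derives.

Shared key K = 1005^9 mod 1171.
1005^1 ≡ 1005 (mod 1171)
1005^2 = (1005^1)^2 ≡ 1005^2 = 1010025 ≡ 623 (mod 1171)
1005^4 = (1005^2)^2 ≡ 623^2 = 388129 ≡ 528 (mod 1171)
1005^8 = (1005^4)^2 ≡ 528^2 = 278784 ≡ 86 (mod 1171)
1005^9 = 1005^8 · 1005^1 ≡ 86 · 1005 ≡ 947 (mod 1171).

947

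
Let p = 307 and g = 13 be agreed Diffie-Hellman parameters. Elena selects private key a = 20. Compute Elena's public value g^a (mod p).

Public value = 13^20 (mod 307).
13^1 ≡ 13 (mod 307)
13^2 = (13^1)^2 ≡ 13^2 = 169 ≡ 169 (mod 307)
13^4 = (13^2)^2 ≡ 169^2 = 28561 ≡ 10 (mod 307)
13^8 = (13^4)^2 ≡ 10^2 = 100 ≡ 100 (mod 307)
13^16 = (13^8)^2 ≡ 100^2 = 10000 ≡ 176 (mod 307)
13^20 = 13^16 · 13^4 ≡ 176 · 10 ≡ 225 (mod 307).

225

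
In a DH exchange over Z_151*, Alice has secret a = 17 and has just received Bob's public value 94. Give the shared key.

123

Shared key K = 94^17 mod 151.
94^1 ≡ 94 (mod 151)
94^2 = (94^1)^2 ≡ 94^2 = 8836 ≡ 78 (mod 151)
94^4 = (94^2)^2 ≡ 78^2 = 6084 ≡ 44 (mod 151)
94^8 = (94^4)^2 ≡ 44^2 = 1936 ≡ 124 (mod 151)
94^16 = (94^8)^2 ≡ 124^2 = 15376 ≡ 125 (mod 151)
94^17 = 94^16 · 94^1 ≡ 125 · 94 ≡ 123 (mod 151).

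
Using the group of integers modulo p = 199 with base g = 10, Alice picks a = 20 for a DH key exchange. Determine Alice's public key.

151

Public value = 10^{20} \pmod{199}.
10^1 ≡ 10 (mod 199)
10^2 = (10^1)^2 ≡ 10^2 = 100 ≡ 100 (mod 199)
10^4 = (10^2)^2 ≡ 100^2 = 10000 ≡ 50 (mod 199)
10^8 = (10^4)^2 ≡ 50^2 = 2500 ≡ 112 (mod 199)
10^16 = (10^8)^2 ≡ 112^2 = 12544 ≡ 7 (mod 199)
10^20 = 10^16 · 10^4 ≡ 7 · 50 ≡ 151 (mod 199).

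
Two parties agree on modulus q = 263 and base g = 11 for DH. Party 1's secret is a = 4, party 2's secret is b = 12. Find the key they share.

Party 1 sends A = g^a mod q = 11^4 mod 263.
11^1 ≡ 11 (mod 263)
11^2 = (11^1)^2 ≡ 11^2 = 121 ≡ 121 (mod 263)
11^4 = (11^2)^2 ≡ 121^2 = 14641 ≡ 176 (mod 263)
So A = 176. Party 2 then computes K = A^b mod q = 176^12 mod 263.
176^1 ≡ 176 (mod 263)
176^2 = (176^1)^2 ≡ 176^2 = 30976 ≡ 205 (mod 263)
176^4 = (176^2)^2 ≡ 205^2 = 42025 ≡ 208 (mod 263)
176^8 = (176^4)^2 ≡ 208^2 = 43264 ≡ 132 (mod 263)
176^12 = 176^8 · 176^4 ≡ 132 · 208 ≡ 104 (mod 263).

104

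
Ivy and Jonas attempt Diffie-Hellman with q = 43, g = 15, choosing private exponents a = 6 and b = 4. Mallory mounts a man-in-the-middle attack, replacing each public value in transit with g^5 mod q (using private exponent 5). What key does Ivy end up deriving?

16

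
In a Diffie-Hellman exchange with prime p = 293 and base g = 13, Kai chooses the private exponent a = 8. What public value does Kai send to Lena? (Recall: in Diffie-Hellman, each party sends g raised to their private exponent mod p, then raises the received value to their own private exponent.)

262

Public value = 13^8 mod 293.
13^1 ≡ 13 (mod 293)
13^2 = (13^1)^2 ≡ 13^2 = 169 ≡ 169 (mod 293)
13^4 = (13^2)^2 ≡ 169^2 = 28561 ≡ 140 (mod 293)
13^8 = (13^4)^2 ≡ 140^2 = 19600 ≡ 262 (mod 293)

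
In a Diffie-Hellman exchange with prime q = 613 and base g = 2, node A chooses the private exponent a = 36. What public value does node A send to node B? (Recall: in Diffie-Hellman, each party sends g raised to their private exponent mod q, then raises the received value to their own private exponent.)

Public value = 2^36 (mod 613).
2^1 ≡ 2 (mod 613)
2^2 = (2^1)^2 ≡ 2^2 = 4 ≡ 4 (mod 613)
2^4 = (2^2)^2 ≡ 4^2 = 16 ≡ 16 (mod 613)
2^8 = (2^4)^2 ≡ 16^2 = 256 ≡ 256 (mod 613)
2^16 = (2^8)^2 ≡ 256^2 = 65536 ≡ 558 (mod 613)
2^32 = (2^16)^2 ≡ 558^2 = 311364 ≡ 573 (mod 613)
2^36 = 2^32 · 2^4 ≡ 573 · 16 ≡ 586 (mod 613).

586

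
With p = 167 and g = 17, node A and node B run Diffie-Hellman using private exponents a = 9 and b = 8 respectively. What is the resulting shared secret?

Node B sends B = g^b mod p = 17^8 mod 167.
17^1 ≡ 17 (mod 167)
17^2 = (17^1)^2 ≡ 17^2 = 289 ≡ 122 (mod 167)
17^4 = (17^2)^2 ≡ 122^2 = 14884 ≡ 21 (mod 167)
17^8 = (17^4)^2 ≡ 21^2 = 441 ≡ 107 (mod 167)
So B = 107. Node A then computes K = B^a mod p = 107^9 mod 167.
107^1 ≡ 107 (mod 167)
107^2 = (107^1)^2 ≡ 107^2 = 11449 ≡ 93 (mod 167)
107^4 = (107^2)^2 ≡ 93^2 = 8649 ≡ 132 (mod 167)
107^8 = (107^4)^2 ≡ 132^2 = 17424 ≡ 56 (mod 167)
107^9 = 107^8 · 107^1 ≡ 56 · 107 ≡ 147 (mod 167).

147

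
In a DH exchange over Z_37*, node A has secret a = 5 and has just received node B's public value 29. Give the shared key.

14

Shared key K = 29^5 mod 37.
29^1 ≡ 29 (mod 37)
29^2 = (29^1)^2 ≡ 29^2 = 841 ≡ 27 (mod 37)
29^4 = (29^2)^2 ≡ 27^2 = 729 ≡ 26 (mod 37)
29^5 = 29^4 · 29^1 ≡ 26 · 29 ≡ 14 (mod 37).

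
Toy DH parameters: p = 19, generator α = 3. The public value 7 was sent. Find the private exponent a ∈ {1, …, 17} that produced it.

Try successive powers of 3 modulo 19:
3^1 ≡ 3
3^2 ≡ 9
3^3 ≡ 8
3^4 ≡ 5
3^5 ≡ 15
3^6 ≡ 7
Found: a = 6.

6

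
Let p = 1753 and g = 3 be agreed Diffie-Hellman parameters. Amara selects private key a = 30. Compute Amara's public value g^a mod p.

1286

Public value = 3^30 mod 1753.
3^1 ≡ 3 (mod 1753)
3^2 = (3^1)^2 ≡ 3^2 = 9 ≡ 9 (mod 1753)
3^4 = (3^2)^2 ≡ 9^2 = 81 ≡ 81 (mod 1753)
3^8 = (3^4)^2 ≡ 81^2 = 6561 ≡ 1302 (mod 1753)
3^16 = (3^8)^2 ≡ 1302^2 = 1695204 ≡ 53 (mod 1753)
3^30 = 3^16 · 3^8 · 3^4 · 3^2 ≡ 53 · 1302 · 81 · 9 ≡ 1286 (mod 1753).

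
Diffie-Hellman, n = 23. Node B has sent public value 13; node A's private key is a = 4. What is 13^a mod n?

Shared key K = 13^4 mod 23.
13^1 ≡ 13 (mod 23)
13^2 = (13^1)^2 ≡ 13^2 = 169 ≡ 8 (mod 23)
13^4 = (13^2)^2 ≡ 8^2 = 64 ≡ 18 (mod 23)

18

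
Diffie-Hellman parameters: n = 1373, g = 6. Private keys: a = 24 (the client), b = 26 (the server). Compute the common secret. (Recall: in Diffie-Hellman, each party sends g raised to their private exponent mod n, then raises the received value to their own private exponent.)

876

The server sends B = g^b mod n = 6^26 mod 1373.
6^1 ≡ 6 (mod 1373)
6^2 = (6^1)^2 ≡ 6^2 = 36 ≡ 36 (mod 1373)
6^4 = (6^2)^2 ≡ 36^2 = 1296 ≡ 1296 (mod 1373)
6^8 = (6^4)^2 ≡ 1296^2 = 1679616 ≡ 437 (mod 1373)
6^16 = (6^8)^2 ≡ 437^2 = 190969 ≡ 122 (mod 1373)
6^26 = 6^16 · 6^8 · 6^2 ≡ 122 · 437 · 36 ≡ 1223 (mod 1373).
So B = 1223. The client then computes K = B^a mod n = 1223^24 mod 1373.
1223^1 ≡ 1223 (mod 1373)
1223^2 = (1223^1)^2 ≡ 1223^2 = 1495729 ≡ 532 (mod 1373)
1223^4 = (1223^2)^2 ≡ 532^2 = 283024 ≡ 186 (mod 1373)
1223^8 = (1223^4)^2 ≡ 186^2 = 34596 ≡ 271 (mod 1373)
1223^16 = (1223^8)^2 ≡ 271^2 = 73441 ≡ 672 (mod 1373)
1223^24 = 1223^16 · 1223^8 ≡ 672 · 271 ≡ 876 (mod 1373).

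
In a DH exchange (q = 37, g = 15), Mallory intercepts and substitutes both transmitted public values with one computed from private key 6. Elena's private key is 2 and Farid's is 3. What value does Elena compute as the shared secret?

Elena receives Mallory's public value M = 15^6 mod 37 instead of the honest one.
15^1 ≡ 15 (mod 37)
15^2 = (15^1)^2 ≡ 15^2 = 225 ≡ 3 (mod 37)
15^4 = (15^2)^2 ≡ 3^2 = 9 ≡ 9 (mod 37)
15^6 = 15^4 · 15^2 ≡ 9 · 3 ≡ 27 (mod 37).
So M = 27. Elena computes K = M^2 mod 37.
27^1 ≡ 27 (mod 37)
27^2 = (27^1)^2 ≡ 27^2 = 729 ≡ 26 (mod 37)

26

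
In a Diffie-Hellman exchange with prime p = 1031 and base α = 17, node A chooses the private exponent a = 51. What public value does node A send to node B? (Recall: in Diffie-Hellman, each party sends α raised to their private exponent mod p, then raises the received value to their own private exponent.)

881

Public value = 17^51 mod 1031.
17^1 ≡ 17 (mod 1031)
17^2 = (17^1)^2 ≡ 17^2 = 289 ≡ 289 (mod 1031)
17^4 = (17^2)^2 ≡ 289^2 = 83521 ≡ 10 (mod 1031)
17^8 = (17^4)^2 ≡ 10^2 = 100 ≡ 100 (mod 1031)
17^16 = (17^8)^2 ≡ 100^2 = 10000 ≡ 721 (mod 1031)
17^32 = (17^16)^2 ≡ 721^2 = 519841 ≡ 217 (mod 1031)
17^51 = 17^32 · 17^16 · 17^2 · 17^1 ≡ 217 · 721 · 289 · 17 ≡ 881 (mod 1031).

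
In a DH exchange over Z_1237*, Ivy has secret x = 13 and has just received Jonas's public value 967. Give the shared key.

Shared key K = 967^13 mod 1237.
967^1 ≡ 967 (mod 1237)
967^2 = (967^1)^2 ≡ 967^2 = 935089 ≡ 1154 (mod 1237)
967^4 = (967^2)^2 ≡ 1154^2 = 1331716 ≡ 704 (mod 1237)
967^8 = (967^4)^2 ≡ 704^2 = 495616 ≡ 816 (mod 1237)
967^13 = 967^8 · 967^4 · 967^1 ≡ 816 · 704 · 967 ≡ 913 (mod 1237).

913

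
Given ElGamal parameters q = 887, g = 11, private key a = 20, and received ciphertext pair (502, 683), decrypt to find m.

Shared mask s = c₁^a mod q = 502^20 mod 887.
502^1 ≡ 502 (mod 887)
502^2 = (502^1)^2 ≡ 502^2 = 252004 ≡ 96 (mod 887)
502^4 = (502^2)^2 ≡ 96^2 = 9216 ≡ 346 (mod 887)
502^8 = (502^4)^2 ≡ 346^2 = 119716 ≡ 858 (mod 887)
502^16 = (502^8)^2 ≡ 858^2 = 736164 ≡ 841 (mod 887)
502^20 = 502^16 · 502^4 ≡ 841 · 346 ≡ 50 (mod 887).
So s = 50; s⁻¹ ≡ 479 (mod 887).
m = c₂ · s⁻¹ mod 887 = 683 · 479 mod 887 = 741.

741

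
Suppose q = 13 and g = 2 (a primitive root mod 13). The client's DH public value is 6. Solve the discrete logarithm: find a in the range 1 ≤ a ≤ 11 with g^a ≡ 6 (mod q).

Try successive powers of 2 modulo 13:
2^1 ≡ 2
2^2 ≡ 4
2^3 ≡ 8
2^4 ≡ 3
2^5 ≡ 6
Found: a = 5.

5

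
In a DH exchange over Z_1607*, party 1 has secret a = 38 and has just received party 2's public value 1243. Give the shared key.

1487

Shared key K = 1243^38 mod 1607.
1243^1 ≡ 1243 (mod 1607)
1243^2 = (1243^1)^2 ≡ 1243^2 = 1545049 ≡ 722 (mod 1607)
1243^4 = (1243^2)^2 ≡ 722^2 = 521284 ≡ 616 (mod 1607)
1243^8 = (1243^4)^2 ≡ 616^2 = 379456 ≡ 204 (mod 1607)
1243^16 = (1243^8)^2 ≡ 204^2 = 41616 ≡ 1441 (mod 1607)
1243^32 = (1243^16)^2 ≡ 1441^2 = 2076481 ≡ 237 (mod 1607)
1243^38 = 1243^32 · 1243^4 · 1243^2 ≡ 237 · 616 · 722 ≡ 1487 (mod 1607).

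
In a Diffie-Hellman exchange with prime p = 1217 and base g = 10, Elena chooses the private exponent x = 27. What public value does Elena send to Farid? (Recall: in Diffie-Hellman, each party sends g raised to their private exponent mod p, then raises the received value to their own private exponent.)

Public value = 10^{27} \pmod{1217}.
10^1 ≡ 10 (mod 1217)
10^2 = (10^1)^2 ≡ 10^2 = 100 ≡ 100 (mod 1217)
10^4 = (10^2)^2 ≡ 100^2 = 10000 ≡ 264 (mod 1217)
10^8 = (10^4)^2 ≡ 264^2 = 69696 ≡ 327 (mod 1217)
10^16 = (10^8)^2 ≡ 327^2 = 106929 ≡ 1050 (mod 1217)
10^27 = 10^16 · 10^8 · 10^2 · 10^1 ≡ 1050 · 327 · 100 · 10 ≡ 224 (mod 1217).

224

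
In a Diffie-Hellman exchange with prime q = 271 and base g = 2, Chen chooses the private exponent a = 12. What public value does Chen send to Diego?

31

Public value = 2^12 mod 271.
2^1 ≡ 2 (mod 271)
2^2 = (2^1)^2 ≡ 2^2 = 4 ≡ 4 (mod 271)
2^4 = (2^2)^2 ≡ 4^2 = 16 ≡ 16 (mod 271)
2^8 = (2^4)^2 ≡ 16^2 = 256 ≡ 256 (mod 271)
2^12 = 2^8 · 2^4 ≡ 256 · 16 ≡ 31 (mod 271).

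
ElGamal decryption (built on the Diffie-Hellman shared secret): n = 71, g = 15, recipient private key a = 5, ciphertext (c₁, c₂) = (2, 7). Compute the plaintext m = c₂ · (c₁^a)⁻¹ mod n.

69

Shared mask s = c₁^a mod n = 2^5 mod 71.
2^1 ≡ 2 (mod 71)
2^2 = (2^1)^2 ≡ 2^2 = 4 ≡ 4 (mod 71)
2^4 = (2^2)^2 ≡ 4^2 = 16 ≡ 16 (mod 71)
2^5 = 2^4 · 2^1 ≡ 16 · 2 ≡ 32 (mod 71).
So s = 32; s⁻¹ ≡ 20 (mod 71).
m = c₂ · s⁻¹ mod 71 = 7 · 20 mod 71 = 69.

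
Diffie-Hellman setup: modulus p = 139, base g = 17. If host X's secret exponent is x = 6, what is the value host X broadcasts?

80

Public value = 17^6 (mod 139).
17^1 ≡ 17 (mod 139)
17^2 = (17^1)^2 ≡ 17^2 = 289 ≡ 11 (mod 139)
17^4 = (17^2)^2 ≡ 11^2 = 121 ≡ 121 (mod 139)
17^6 = 17^4 · 17^2 ≡ 121 · 11 ≡ 80 (mod 139).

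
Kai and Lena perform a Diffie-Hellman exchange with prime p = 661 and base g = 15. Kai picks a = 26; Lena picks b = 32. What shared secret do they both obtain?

129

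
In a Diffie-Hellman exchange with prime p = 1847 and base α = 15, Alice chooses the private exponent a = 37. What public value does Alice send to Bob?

220

Public value = 15^37 mod 1847.
15^1 ≡ 15 (mod 1847)
15^2 = (15^1)^2 ≡ 15^2 = 225 ≡ 225 (mod 1847)
15^4 = (15^2)^2 ≡ 225^2 = 50625 ≡ 756 (mod 1847)
15^8 = (15^4)^2 ≡ 756^2 = 571536 ≡ 813 (mod 1847)
15^16 = (15^8)^2 ≡ 813^2 = 660969 ≡ 1590 (mod 1847)
15^32 = (15^16)^2 ≡ 1590^2 = 2528100 ≡ 1404 (mod 1847)
15^37 = 15^32 · 15^4 · 15^1 ≡ 1404 · 756 · 15 ≡ 220 (mod 1847).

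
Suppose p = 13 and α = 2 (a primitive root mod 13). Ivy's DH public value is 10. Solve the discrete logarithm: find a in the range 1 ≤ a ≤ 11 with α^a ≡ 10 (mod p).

10

Try successive powers of 2 modulo 13:
2^1 ≡ 2
2^2 ≡ 4
2^3 ≡ 8
2^4 ≡ 3
2^5 ≡ 6
2^6 ≡ 12
2^7 ≡ 11
2^8 ≡ 9
2^9 ≡ 5
2^10 ≡ 10
Found: a = 10.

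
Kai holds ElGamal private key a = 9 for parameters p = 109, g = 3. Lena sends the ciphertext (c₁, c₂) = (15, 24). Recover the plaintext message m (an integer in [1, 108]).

Shared mask s = c₁^a mod p = 15^9 mod 109.
15^1 ≡ 15 (mod 109)
15^2 = (15^1)^2 ≡ 15^2 = 225 ≡ 7 (mod 109)
15^4 = (15^2)^2 ≡ 7^2 = 49 ≡ 49 (mod 109)
15^8 = (15^4)^2 ≡ 49^2 = 2401 ≡ 3 (mod 109)
15^9 = 15^8 · 15^1 ≡ 3 · 15 ≡ 45 (mod 109).
So s = 45; s⁻¹ ≡ 63 (mod 109).
m = c₂ · s⁻¹ mod 109 = 24 · 63 mod 109 = 95.

95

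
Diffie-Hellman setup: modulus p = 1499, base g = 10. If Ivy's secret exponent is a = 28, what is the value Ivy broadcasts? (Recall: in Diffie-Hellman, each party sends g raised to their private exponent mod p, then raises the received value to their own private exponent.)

Public value = 10^28 (mod 1499).
10^1 ≡ 10 (mod 1499)
10^2 = (10^1)^2 ≡ 10^2 = 100 ≡ 100 (mod 1499)
10^4 = (10^2)^2 ≡ 100^2 = 10000 ≡ 1006 (mod 1499)
10^8 = (10^4)^2 ≡ 1006^2 = 1012036 ≡ 211 (mod 1499)
10^16 = (10^8)^2 ≡ 211^2 = 44521 ≡ 1050 (mod 1499)
10^28 = 10^16 · 10^8 · 10^4 ≡ 1050 · 211 · 1006 ≡ 485 (mod 1499).

485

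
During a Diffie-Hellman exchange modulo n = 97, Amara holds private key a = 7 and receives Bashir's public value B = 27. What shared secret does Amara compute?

79

Shared key K = 27^7 mod 97.
27^1 ≡ 27 (mod 97)
27^2 = (27^1)^2 ≡ 27^2 = 729 ≡ 50 (mod 97)
27^4 = (27^2)^2 ≡ 50^2 = 2500 ≡ 75 (mod 97)
27^7 = 27^4 · 27^2 · 27^1 ≡ 75 · 50 · 27 ≡ 79 (mod 97).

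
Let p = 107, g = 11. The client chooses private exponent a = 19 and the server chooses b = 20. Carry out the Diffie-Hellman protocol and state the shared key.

33

The client sends A = g^a mod p = 11^19 mod 107.
11^1 ≡ 11 (mod 107)
11^2 = (11^1)^2 ≡ 11^2 = 121 ≡ 14 (mod 107)
11^4 = (11^2)^2 ≡ 14^2 = 196 ≡ 89 (mod 107)
11^8 = (11^4)^2 ≡ 89^2 = 7921 ≡ 3 (mod 107)
11^16 = (11^8)^2 ≡ 3^2 = 9 ≡ 9 (mod 107)
11^19 = 11^16 · 11^2 · 11^1 ≡ 9 · 14 · 11 ≡ 102 (mod 107).
So A = 102. The server then computes K = A^b mod p = 102^20 mod 107.
102^1 ≡ 102 (mod 107)
102^2 = (102^1)^2 ≡ 102^2 = 10404 ≡ 25 (mod 107)
102^4 = (102^2)^2 ≡ 25^2 = 625 ≡ 90 (mod 107)
102^8 = (102^4)^2 ≡ 90^2 = 8100 ≡ 75 (mod 107)
102^16 = (102^8)^2 ≡ 75^2 = 5625 ≡ 61 (mod 107)
102^20 = 102^16 · 102^4 ≡ 61 · 90 ≡ 33 (mod 107).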